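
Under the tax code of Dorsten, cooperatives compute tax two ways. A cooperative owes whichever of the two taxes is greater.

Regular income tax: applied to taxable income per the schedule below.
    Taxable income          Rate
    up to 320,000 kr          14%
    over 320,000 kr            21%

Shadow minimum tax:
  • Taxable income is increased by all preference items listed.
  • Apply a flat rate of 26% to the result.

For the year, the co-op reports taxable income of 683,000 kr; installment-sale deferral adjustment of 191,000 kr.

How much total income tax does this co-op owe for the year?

Regular income tax:
  320,000 kr × 14% = 44,800 kr
  363,000 kr × 21% = 76,230 kr
  → 121,030 kr

Shadow minimum tax:
  Adjusted income: 683,000 kr + 191,000 kr = 874,000 kr
  874,000 kr × 26% = 227,240 kr

227,240 kr > 121,030 kr, so the shadow minimum tax is the binding amount.

227,240 kr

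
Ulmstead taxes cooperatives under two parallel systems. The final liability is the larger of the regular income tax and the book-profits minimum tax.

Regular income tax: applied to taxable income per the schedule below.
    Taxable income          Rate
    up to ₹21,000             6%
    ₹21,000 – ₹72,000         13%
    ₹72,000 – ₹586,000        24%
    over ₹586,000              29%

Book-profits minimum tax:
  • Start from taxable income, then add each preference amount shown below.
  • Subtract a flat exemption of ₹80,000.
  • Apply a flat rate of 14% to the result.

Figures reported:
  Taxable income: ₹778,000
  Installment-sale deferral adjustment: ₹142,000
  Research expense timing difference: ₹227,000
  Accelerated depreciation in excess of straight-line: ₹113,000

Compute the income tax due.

Book-profits minimum tax:
  Adjusted income: ₹778,000 + ₹142,000 + ₹227,000 + ₹113,000 = ₹1,260,000
  Less exemption ₹80,000 → base ₹1,180,000
  ₹1,180,000 × 14% = ₹165,200

Regular income tax:
  ₹21,000 × 6% = ₹1,260
  ₹51,000 × 13% = ₹6,630
  ₹514,000 × 24% = ₹123,360
  ₹192,000 × 29% = ₹55,680
  → ₹186,930

₹186,930 > ₹165,200, so the regular income tax governs.

₹186,930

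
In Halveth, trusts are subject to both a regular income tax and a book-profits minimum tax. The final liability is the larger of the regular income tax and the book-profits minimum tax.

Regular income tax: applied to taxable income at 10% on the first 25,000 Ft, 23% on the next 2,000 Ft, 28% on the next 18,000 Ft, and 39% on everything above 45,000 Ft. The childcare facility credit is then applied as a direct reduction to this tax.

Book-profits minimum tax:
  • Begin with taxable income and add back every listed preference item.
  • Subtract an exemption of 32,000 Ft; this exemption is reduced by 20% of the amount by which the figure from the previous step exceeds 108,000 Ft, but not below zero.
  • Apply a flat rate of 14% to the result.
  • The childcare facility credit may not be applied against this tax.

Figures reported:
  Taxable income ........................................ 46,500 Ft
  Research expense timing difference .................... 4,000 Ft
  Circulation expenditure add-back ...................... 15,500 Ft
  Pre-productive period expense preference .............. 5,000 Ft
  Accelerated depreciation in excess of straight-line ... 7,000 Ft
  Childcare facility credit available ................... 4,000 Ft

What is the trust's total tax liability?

Book-profits minimum tax:
  Adjusted income: 46,500 Ft + 4,000 Ft + 15,500 Ft + 5,000 Ft + 7,000 Ft = 78,000 Ft
  Exemption: 78,000 Ft ≤ 108,000 Ft, so full 32,000 Ft applies
  Base: 78,000 Ft − 32,000 Ft = 46,000 Ft
  46,000 Ft × 14% = 6,440 Ft

Regular income tax:
  25,000 Ft × 10% = 2,500 Ft
  2,000 Ft × 23% = 460 Ft
  18,000 Ft × 28% = 5,040 Ft
  1,500 Ft × 39% = 585 Ft
  → 8,585 Ft
  Less childcare facility credit 4,000 Ft → 4,585 Ft

6,440 Ft > 4,585 Ft, so the book-profits minimum tax is the binding amount.

6,440 Ft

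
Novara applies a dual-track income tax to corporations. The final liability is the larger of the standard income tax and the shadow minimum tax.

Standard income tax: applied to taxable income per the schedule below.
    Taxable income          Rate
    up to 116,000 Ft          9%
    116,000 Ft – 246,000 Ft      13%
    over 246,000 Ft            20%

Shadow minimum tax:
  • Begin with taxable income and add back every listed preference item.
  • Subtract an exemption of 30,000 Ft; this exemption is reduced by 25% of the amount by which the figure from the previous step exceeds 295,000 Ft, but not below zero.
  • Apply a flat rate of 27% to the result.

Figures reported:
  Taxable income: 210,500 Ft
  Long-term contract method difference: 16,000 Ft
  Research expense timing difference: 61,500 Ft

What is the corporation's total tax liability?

69,660 Ft

Shadow minimum tax:
  Adjusted income: 210,500 Ft + 16,000 Ft + 61,500 Ft = 288,000 Ft
  Exemption: 288,000 Ft ≤ 295,000 Ft, so full 30,000 Ft applies
  Base: 288,000 Ft − 30,000 Ft = 258,000 Ft
  258,000 Ft × 27% = 69,660 Ft

Standard income tax:
  116,000 Ft × 9% = 10,440 Ft
  94,500 Ft × 13% = 12,285 Ft
  → 22,725 Ft

69,660 Ft > 22,725 Ft, so the shadow minimum tax is the binding amount.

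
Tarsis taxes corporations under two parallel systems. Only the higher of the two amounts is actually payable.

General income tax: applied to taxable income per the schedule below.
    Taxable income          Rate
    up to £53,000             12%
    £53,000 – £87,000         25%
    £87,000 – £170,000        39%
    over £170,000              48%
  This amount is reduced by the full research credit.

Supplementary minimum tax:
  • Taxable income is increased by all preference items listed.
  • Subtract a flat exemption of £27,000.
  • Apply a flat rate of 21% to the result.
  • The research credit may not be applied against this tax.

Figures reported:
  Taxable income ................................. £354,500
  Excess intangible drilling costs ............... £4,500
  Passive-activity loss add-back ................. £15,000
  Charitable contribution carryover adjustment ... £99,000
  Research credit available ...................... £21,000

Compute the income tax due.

General income tax:
  £53,000 × 12% = £6,360
  £34,000 × 25% = £8,500
  £83,000 × 39% = £32,370
  £184,500 × 48% = £88,560
  → £135,790
  Less research credit £21,000 → £114,790

Supplementary minimum tax:
  Adjusted income: £354,500 + £4,500 + £15,000 + £99,000 = £473,000
  Less exemption £27,000 → base £446,000
  £446,000 × 21% = £93,660

£114,790 > £93,660, so the general income tax governs.

£114,790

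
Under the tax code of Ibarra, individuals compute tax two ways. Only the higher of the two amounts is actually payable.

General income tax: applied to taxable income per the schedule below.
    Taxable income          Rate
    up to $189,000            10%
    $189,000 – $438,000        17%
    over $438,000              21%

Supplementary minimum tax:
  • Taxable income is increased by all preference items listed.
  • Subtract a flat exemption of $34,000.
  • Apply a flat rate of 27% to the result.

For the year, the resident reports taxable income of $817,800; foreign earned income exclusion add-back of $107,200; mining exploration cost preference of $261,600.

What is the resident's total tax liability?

Supplementary minimum tax:
  Adjusted income: $817,800 + $107,200 + $261,600 = $1,186,600
  Less exemption $34,000 → base $1,152,600
  $1,152,600 × 27% = $311,202

General income tax:
  $189,000 × 10% = $18,900
  $249,000 × 17% = $42,330
  $379,800 × 21% = $79,758
  → $140,988

$311,202 > $140,988, so the supplementary minimum tax is the binding amount.

$311,202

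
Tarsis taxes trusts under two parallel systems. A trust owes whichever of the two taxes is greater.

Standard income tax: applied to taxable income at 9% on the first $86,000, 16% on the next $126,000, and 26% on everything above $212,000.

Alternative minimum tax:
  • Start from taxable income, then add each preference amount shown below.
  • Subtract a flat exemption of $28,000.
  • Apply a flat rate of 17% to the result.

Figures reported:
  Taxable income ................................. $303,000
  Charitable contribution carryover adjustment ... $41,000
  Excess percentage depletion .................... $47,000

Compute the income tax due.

Standard income tax:
  $86,000 × 9% = $7,740
  $126,000 × 16% = $20,160
  $91,000 × 26% = $23,660
  → $51,560

Alternative minimum tax:
  Adjusted income: $303,000 + $41,000 + $47,000 = $391,000
  Less exemption $28,000 → base $363,000
  $363,000 × 17% = $61,710

$61,710 > $51,560, so the alternative minimum tax is the binding amount.

$61,710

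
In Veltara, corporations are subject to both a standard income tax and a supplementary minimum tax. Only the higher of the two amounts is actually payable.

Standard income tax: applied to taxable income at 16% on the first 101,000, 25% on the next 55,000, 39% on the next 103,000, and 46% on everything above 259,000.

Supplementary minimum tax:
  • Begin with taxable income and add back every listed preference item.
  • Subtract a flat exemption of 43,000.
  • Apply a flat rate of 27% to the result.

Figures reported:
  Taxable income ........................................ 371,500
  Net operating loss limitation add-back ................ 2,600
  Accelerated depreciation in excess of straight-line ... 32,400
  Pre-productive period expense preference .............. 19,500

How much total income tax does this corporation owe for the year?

Supplementary minimum tax:
  Adjusted income: 371,500 + 2,600 + 32,400 + 19,500 = 426,000
  Less exemption 43,000 → base 383,000
  383,000 × 27% = 103,410

Standard income tax:
  101,000 × 16% = 16,160
  55,000 × 25% = 13,750
  103,000 × 39% = 40,170
  112,500 × 46% = 51,750
  → 121,830

121,830 > 103,410, so the standard income tax governs.

121,830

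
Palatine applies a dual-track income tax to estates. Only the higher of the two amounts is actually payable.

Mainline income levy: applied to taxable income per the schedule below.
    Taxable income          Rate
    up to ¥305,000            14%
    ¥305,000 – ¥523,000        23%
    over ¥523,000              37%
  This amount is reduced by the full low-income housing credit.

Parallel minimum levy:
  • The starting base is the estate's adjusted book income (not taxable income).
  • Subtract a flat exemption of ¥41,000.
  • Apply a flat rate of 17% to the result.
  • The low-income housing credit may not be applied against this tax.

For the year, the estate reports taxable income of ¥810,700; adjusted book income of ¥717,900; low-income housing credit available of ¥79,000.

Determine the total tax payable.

Mainline income levy:
  ¥305,000 × 14% = ¥42,700
  ¥218,000 × 23% = ¥50,140
  ¥287,700 × 37% = ¥106,449
  → ¥199,289
  Less low-income housing credit ¥79,000 → ¥120,289

Parallel minimum levy:
  Base (adjusted book income): ¥717,900
  Less exemption ¥41,000 → base ¥676,900
  ¥676,900 × 17% = ¥115,073

¥120,289 > ¥115,073, so the mainline income levy governs.

¥120,289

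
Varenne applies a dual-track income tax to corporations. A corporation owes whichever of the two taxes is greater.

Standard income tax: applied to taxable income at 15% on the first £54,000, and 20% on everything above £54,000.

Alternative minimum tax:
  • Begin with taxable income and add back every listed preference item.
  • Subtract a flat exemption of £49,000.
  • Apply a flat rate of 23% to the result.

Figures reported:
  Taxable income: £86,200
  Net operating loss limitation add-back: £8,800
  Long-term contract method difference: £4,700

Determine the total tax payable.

Standard income tax:
  £54,000 × 15% = £8,100
  £32,200 × 20% = £6,440
  → £14,540

Alternative minimum tax:
  Adjusted income: £86,200 + £8,800 + £4,700 = £99,700
  Less exemption £49,000 → base £50,700
  £50,700 × 23% = £11,661

£14,540 > £11,661, so the standard income tax governs.

£14,540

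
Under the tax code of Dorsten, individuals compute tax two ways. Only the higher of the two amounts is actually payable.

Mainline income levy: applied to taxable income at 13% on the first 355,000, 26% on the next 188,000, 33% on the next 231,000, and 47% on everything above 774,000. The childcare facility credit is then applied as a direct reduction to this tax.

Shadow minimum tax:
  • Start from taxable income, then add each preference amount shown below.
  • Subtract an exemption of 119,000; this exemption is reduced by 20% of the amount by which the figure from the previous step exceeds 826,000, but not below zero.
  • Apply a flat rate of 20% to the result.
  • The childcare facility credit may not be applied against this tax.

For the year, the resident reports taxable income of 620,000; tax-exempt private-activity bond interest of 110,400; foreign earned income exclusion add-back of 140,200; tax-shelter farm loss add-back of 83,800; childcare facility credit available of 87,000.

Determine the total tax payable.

Mainline income levy:
  355,000 × 13% = 46,150
  188,000 × 26% = 48,880
  77,000 × 33% = 25,410
  → 120,440
  Less childcare facility credit 87,000 → 33,440

Shadow minimum tax:
  Adjusted income: 620,000 + 110,400 + 140,200 + 83,800 = 954,400
  Exemption: 119,000 − 20% × (954,400 − 826,000) = 119,000 − 25,680 = 93,320
  Base: 954,400 − 93,320 = 861,080
  861,080 × 20% = 172,216

172,216 > 33,440, so the shadow minimum tax is the binding amount.

172,216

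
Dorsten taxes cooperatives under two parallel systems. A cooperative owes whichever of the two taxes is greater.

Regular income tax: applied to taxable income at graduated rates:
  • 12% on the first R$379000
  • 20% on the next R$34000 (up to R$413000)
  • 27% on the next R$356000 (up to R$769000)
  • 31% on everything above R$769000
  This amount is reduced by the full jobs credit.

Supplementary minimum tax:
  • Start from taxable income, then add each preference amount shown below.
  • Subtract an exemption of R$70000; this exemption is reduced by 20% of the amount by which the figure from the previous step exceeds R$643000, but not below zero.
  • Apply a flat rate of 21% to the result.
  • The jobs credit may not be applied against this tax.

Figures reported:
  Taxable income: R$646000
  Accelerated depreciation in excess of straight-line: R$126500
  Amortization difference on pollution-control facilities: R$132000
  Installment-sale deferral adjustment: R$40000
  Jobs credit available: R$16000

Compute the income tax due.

R$196308

Supplementary minimum tax:
  Adjusted income: R$646000 + R$126500 + R$132000 + R$40000 = R$944500
  Exemption: R$70000 − 20% × (R$944500 − R$643000) = R$70000 − R$60300 = R$9700
  Base: R$944500 − R$9700 = R$934800
  R$934800 × 21% = R$196308

Regular income tax:
  R$379000 × 12% = R$45480
  R$34000 × 20% = R$6800
  R$233000 × 27% = R$62910
  → R$115190
  Less jobs credit R$16000 → R$99190

R$196308 > R$99190, so the supplementary minimum tax is the binding amount.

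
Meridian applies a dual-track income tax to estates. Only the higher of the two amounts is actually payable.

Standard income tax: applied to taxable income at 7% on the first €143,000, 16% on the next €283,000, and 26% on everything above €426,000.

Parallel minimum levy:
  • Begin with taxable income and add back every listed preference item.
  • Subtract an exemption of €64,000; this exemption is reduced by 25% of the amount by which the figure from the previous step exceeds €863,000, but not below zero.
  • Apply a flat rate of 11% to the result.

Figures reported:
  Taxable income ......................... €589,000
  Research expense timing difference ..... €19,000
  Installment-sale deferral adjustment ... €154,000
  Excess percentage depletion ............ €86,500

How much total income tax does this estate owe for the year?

€97,670

Standard income tax:
  €143,000 × 7% = €10,010
  €283,000 × 16% = €45,280
  €163,000 × 26% = €42,380
  → €97,670

Parallel minimum levy:
  Adjusted income: €589,000 + €19,000 + €154,000 + €86,500 = €848,500
  Exemption: €848,500 ≤ €863,000, so full €64,000 applies
  Base: €848,500 − €64,000 = €784,500
  €784,500 × 11% = €86,295

€97,670 > €86,295, so the standard income tax governs.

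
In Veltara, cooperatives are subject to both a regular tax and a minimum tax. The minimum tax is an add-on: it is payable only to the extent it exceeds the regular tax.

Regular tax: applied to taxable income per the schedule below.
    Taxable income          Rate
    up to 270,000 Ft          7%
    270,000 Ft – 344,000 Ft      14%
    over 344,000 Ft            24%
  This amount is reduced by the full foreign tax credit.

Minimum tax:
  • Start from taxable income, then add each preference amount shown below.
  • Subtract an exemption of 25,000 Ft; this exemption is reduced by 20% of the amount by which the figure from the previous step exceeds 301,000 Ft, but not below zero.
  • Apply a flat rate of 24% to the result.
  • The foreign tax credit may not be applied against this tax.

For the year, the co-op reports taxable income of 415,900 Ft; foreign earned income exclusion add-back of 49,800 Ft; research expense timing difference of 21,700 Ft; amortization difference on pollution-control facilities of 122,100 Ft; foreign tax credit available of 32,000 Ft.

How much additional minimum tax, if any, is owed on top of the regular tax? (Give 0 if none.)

Minimum tax:
  Adjusted income: 415,900 Ft + 49,800 Ft + 21,700 Ft + 122,100 Ft = 609,500 Ft
  Exemption: 20% × (609,500 Ft − 301,000 Ft) = 61,700 Ft ≥ 25,000 Ft, so the exemption is fully phased out
  Base: 609,500 Ft − 0 Ft = 609,500 Ft
  609,500 Ft × 24% = 146,280 Ft

Regular tax:
  270,000 Ft × 7% = 18,900 Ft
  74,000 Ft × 14% = 10,360 Ft
  71,900 Ft × 24% = 17,256 Ft
  → 46,516 Ft
  Less foreign tax credit 32,000 Ft → 14,516 Ft

Excess of minimum tax over regular tax: 146,280 Ft − 14,516 Ft = 131,764 Ft.

131,764 Ft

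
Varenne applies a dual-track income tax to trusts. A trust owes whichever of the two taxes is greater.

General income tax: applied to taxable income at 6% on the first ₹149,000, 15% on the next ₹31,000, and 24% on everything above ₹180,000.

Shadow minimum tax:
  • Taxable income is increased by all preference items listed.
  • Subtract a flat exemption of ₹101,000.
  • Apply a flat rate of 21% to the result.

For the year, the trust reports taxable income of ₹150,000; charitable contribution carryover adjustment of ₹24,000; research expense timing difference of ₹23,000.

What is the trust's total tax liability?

Shadow minimum tax:
  Adjusted income: ₹150,000 + ₹24,000 + ₹23,000 = ₹197,000
  Less exemption ₹101,000 → base ₹96,000
  ₹96,000 × 21% = ₹20,160

General income tax:
  ₹149,000 × 6% = ₹8,940
  ₹1,000 × 15% = ₹150
  → ₹9,090

₹20,160 > ₹9,090, so the shadow minimum tax is the binding amount.

₹20,160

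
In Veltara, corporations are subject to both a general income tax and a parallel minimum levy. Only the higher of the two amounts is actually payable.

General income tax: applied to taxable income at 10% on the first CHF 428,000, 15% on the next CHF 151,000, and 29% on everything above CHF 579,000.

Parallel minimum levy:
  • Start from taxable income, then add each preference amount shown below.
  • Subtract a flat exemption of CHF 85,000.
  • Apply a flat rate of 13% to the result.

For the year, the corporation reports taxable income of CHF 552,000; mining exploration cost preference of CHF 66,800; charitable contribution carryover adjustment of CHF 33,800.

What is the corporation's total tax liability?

Parallel minimum levy:
  Adjusted income: CHF 552,000 + CHF 66,800 + CHF 33,800 = CHF 652,600
  Less exemption CHF 85,000 → base CHF 567,600
  CHF 567,600 × 13% = CHF 73,788

General income tax:
  CHF 428,000 × 10% = CHF 42,800
  CHF 124,000 × 15% = CHF 18,600
  → CHF 61,400

CHF 73,788 > CHF 61,400, so the parallel minimum levy is the binding amount.

CHF 73,788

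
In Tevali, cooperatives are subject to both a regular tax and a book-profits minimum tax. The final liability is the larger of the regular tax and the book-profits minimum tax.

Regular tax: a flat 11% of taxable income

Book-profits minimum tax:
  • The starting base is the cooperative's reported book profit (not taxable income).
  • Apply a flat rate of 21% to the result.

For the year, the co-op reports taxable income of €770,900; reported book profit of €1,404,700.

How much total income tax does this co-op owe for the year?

€294,987

Book-profits minimum tax:
  Base (reported book profit): €1,404,700
  €1,404,700 × 21% = €294,987

Regular tax:
  €770,900 × 11% = €84,799

€294,987 > €84,799, so the book-profits minimum tax is the binding amount.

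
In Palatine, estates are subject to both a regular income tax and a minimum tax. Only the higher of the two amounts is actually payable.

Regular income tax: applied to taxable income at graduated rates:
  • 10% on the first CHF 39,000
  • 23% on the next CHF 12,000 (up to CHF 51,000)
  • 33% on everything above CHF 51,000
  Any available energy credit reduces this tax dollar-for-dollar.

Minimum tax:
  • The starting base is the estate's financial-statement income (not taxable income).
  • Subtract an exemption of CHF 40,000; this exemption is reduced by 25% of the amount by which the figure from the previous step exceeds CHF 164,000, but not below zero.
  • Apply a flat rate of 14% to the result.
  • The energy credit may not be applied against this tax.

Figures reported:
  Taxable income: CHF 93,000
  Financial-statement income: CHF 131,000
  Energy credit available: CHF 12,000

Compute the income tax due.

CHF 12,740

Minimum tax:
  Base (financial-statement income): CHF 131,000
  Exemption: CHF 131,000 ≤ CHF 164,000, so full CHF 40,000 applies
  Base: CHF 131,000 − CHF 40,000 = CHF 91,000
  CHF 91,000 × 14% = CHF 12,740

Regular income tax:
  CHF 39,000 × 10% = CHF 3,900
  CHF 12,000 × 23% = CHF 2,760
  CHF 42,000 × 33% = CHF 13,860
  → CHF 20,520
  Less energy credit CHF 12,000 → CHF 8,520

CHF 12,740 > CHF 8,520, so the minimum tax is the binding amount.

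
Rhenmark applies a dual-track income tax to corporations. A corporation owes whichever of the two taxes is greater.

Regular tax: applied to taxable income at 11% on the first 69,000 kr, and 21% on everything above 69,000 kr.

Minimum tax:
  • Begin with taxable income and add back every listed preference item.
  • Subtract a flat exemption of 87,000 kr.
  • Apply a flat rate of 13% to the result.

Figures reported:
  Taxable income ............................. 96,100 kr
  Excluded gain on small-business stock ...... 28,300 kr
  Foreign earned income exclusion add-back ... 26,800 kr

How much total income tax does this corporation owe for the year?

Minimum tax:
  Adjusted income: 96,100 kr + 28,300 kr + 26,800 kr = 151,200 kr
  Less exemption 87,000 kr → base 64,200 kr
  64,200 kr × 13% = 8,346 kr

Regular tax:
  69,000 kr × 11% = 7,590 kr
  27,100 kr × 21% = 5,691 kr
  → 13,281 kr

13,281 kr > 8,346 kr, so the regular tax governs.

13,281 kr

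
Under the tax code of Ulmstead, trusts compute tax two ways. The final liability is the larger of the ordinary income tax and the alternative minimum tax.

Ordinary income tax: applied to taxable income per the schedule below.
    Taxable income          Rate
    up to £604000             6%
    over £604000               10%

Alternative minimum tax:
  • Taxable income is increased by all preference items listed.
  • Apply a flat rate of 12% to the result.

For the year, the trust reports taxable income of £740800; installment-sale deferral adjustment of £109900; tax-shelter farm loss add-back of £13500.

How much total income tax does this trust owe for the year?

£103704

Ordinary income tax:
  £604000 × 6% = £36240
  £136800 × 10% = £13680
  → £49920

Alternative minimum tax:
  Adjusted income: £740800 + £109900 + £13500 = £864200
  £864200 × 12% = £103704

£103704 > £49920, so the alternative minimum tax is the binding amount.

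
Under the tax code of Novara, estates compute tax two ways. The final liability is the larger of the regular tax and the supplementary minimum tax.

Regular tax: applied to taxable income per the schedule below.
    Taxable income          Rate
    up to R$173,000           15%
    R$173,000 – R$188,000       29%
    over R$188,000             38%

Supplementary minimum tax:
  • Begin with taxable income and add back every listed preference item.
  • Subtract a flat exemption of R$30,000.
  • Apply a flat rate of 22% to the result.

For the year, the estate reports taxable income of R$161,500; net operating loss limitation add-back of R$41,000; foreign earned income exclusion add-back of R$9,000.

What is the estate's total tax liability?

Supplementary minimum tax:
  Adjusted income: R$161,500 + R$41,000 + R$9,000 = R$211,500
  Less exemption R$30,000 → base R$181,500
  R$181,500 × 22% = R$39,930

Regular tax:
  R$161,500 × 15% = R$24,225

R$39,930 > R$24,225, so the supplementary minimum tax is the binding amount.

R$39,930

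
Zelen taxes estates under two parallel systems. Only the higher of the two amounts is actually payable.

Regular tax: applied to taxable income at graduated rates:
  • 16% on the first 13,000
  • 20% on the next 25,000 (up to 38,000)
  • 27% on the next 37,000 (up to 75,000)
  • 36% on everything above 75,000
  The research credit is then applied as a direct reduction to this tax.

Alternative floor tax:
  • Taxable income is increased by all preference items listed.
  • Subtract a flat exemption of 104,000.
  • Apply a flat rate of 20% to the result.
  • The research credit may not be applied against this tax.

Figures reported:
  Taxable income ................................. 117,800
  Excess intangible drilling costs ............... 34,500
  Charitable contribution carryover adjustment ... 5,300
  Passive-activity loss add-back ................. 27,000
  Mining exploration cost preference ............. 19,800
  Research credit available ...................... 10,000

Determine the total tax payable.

22,478

Regular tax:
  13,000 × 16% = 2,080
  25,000 × 20% = 5,000
  37,000 × 27% = 9,990
  42,800 × 36% = 15,408
  → 32,478
  Less research credit 10,000 → 22,478

Alternative floor tax:
  Adjusted income: 117,800 + 34,500 + 5,300 + 27,000 + 19,800 = 204,400
  Less exemption 104,000 → base 100,400
  100,400 × 20% = 20,080

22,478 > 20,080, so the regular tax governs.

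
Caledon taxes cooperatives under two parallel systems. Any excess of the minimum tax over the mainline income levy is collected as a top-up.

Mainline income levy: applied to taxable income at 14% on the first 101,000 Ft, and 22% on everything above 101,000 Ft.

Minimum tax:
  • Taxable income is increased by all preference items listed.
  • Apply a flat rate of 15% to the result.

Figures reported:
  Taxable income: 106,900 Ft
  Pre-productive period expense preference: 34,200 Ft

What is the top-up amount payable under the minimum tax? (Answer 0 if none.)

5,727 Ft

Minimum tax:
  Adjusted income: 106,900 Ft + 34,200 Ft = 141,100 Ft
  141,100 Ft × 15% = 21,165 Ft

Mainline income levy:
  101,000 Ft × 14% = 14,140 Ft
  5,900 Ft × 22% = 1,298 Ft
  → 15,438 Ft

Excess of minimum tax over mainline income levy: 21,165 Ft − 15,438 Ft = 5,727 Ft.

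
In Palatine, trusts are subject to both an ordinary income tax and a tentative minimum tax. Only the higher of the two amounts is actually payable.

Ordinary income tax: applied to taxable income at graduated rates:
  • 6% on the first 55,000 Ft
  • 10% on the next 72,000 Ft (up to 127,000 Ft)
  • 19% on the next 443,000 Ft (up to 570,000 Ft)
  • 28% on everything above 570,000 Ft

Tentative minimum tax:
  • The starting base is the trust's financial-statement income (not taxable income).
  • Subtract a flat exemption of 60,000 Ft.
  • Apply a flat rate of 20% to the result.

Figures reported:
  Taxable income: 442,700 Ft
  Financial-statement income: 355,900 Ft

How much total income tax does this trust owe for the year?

Ordinary income tax:
  55,000 Ft × 6% = 3,300 Ft
  72,000 Ft × 10% = 7,200 Ft
  315,700 Ft × 19% = 59,983 Ft
  → 70,483 Ft

Tentative minimum tax:
  Base (financial-statement income): 355,900 Ft
  Less exemption 60,000 Ft → base 295,900 Ft
  295,900 Ft × 20% = 59,180 Ft

70,483 Ft > 59,180 Ft, so the ordinary income tax governs.

70,483 Ft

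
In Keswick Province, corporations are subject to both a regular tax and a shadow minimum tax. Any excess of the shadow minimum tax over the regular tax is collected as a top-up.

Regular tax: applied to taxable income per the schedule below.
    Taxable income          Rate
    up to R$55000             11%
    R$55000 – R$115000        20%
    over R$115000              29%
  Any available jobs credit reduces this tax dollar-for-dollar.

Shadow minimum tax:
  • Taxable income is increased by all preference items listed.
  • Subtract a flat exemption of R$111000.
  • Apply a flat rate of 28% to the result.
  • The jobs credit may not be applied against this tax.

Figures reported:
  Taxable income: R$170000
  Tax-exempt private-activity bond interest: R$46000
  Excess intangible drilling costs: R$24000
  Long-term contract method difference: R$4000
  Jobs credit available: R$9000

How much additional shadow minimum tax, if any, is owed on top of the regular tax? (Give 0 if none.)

Shadow minimum tax:
  Adjusted income: R$170000 + R$46000 + R$24000 + R$4000 = R$244000
  Less exemption R$111000 → base R$133000
  R$133000 × 28% = R$37240

Regular tax:
  R$55000 × 11% = R$6050
  R$60000 × 20% = R$12000
  R$55000 × 29% = R$15950
  → R$34000
  Less jobs credit R$9000 → R$25000

Excess of shadow minimum tax over regular tax: R$37240 − R$25000 = R$12240.

R$12240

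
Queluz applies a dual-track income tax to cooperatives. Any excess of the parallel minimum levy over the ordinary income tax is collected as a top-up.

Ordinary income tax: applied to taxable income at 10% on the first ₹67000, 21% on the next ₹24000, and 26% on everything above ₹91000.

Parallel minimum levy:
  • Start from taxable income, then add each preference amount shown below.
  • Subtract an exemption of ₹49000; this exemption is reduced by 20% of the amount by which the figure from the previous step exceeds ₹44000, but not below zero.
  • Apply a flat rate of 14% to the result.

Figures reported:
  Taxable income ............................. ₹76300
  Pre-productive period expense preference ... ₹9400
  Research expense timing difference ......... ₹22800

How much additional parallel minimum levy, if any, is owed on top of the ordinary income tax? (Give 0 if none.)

Parallel minimum levy:
  Adjusted income: ₹76300 + ₹9400 + ₹22800 = ₹108500
  Exemption: ₹49000 − 20% × (₹108500 − ₹44000) = ₹49000 − ₹12900 = ₹36100
  Base: ₹108500 − ₹36100 = ₹72400
  ₹72400 × 14% = ₹10136

Ordinary income tax:
  ₹67000 × 10% = ₹6700
  ₹9300 × 21% = ₹1953
  → ₹8653

Excess of parallel minimum levy over ordinary income tax: ₹10136 − ₹8653 = ₹1483.

₹1483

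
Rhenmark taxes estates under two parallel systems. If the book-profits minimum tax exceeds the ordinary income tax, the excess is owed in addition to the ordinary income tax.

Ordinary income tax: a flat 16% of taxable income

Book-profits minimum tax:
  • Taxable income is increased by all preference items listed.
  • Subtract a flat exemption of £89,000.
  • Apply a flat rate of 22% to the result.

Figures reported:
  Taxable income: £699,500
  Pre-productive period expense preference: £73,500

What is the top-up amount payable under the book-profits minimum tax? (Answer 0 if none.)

£38,560

Ordinary income tax:
  £699,500 × 16% = £111,920

Book-profits minimum tax:
  Adjusted income: £699,500 + £73,500 = £773,000
  Less exemption £89,000 → base £684,000
  £684,000 × 22% = £150,480

Excess of book-profits minimum tax over ordinary income tax: £150,480 − £111,920 = £38,560.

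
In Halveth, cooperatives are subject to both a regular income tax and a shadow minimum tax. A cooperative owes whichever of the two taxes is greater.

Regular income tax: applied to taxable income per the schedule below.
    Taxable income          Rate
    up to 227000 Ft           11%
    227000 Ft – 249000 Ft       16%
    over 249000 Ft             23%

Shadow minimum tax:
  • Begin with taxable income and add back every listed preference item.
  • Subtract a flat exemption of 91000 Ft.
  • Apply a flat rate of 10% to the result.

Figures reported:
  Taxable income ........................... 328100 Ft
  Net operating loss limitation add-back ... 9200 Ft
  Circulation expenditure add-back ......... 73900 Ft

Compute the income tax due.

Regular income tax:
  227000 Ft × 11% = 24970 Ft
  22000 Ft × 16% = 3520 Ft
  79100 Ft × 23% = 18193 Ft
  → 46683 Ft

Shadow minimum tax:
  Adjusted income: 328100 Ft + 9200 Ft + 73900 Ft = 411200 Ft
  Less exemption 91000 Ft → base 320200 Ft
  320200 Ft × 10% = 32020 Ft

46683 Ft > 32020 Ft, so the regular income tax governs.

46683 Ft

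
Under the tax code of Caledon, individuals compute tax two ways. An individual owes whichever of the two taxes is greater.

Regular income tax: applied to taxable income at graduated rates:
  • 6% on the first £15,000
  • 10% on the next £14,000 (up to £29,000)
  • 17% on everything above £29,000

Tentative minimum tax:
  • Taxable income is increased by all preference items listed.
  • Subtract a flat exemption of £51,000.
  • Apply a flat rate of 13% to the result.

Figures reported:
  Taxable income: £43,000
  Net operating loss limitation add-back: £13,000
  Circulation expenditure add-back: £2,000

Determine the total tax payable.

£4,680

Regular income tax:
  £15,000 × 6% = £900
  £14,000 × 10% = £1,400
  £14,000 × 17% = £2,380
  → £4,680

Tentative minimum tax:
  Adjusted income: £43,000 + £13,000 + £2,000 = £58,000
  Less exemption £51,000 → base £7,000
  £7,000 × 13% = £910

£4,680 > £910, so the regular income tax governs.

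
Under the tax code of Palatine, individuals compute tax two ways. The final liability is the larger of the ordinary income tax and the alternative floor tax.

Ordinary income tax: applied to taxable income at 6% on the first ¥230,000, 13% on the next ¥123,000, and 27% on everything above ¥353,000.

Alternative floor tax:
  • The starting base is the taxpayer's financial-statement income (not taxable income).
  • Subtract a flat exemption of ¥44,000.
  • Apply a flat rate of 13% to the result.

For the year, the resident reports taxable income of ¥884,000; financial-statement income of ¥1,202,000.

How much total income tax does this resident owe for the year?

Ordinary income tax:
  ¥230,000 × 6% = ¥13,800
  ¥123,000 × 13% = ¥15,990
  ¥531,000 × 27% = ¥143,370
  → ¥173,160

Alternative floor tax:
  Base (financial-statement income): ¥1,202,000
  Less exemption ¥44,000 → base ¥1,158,000
  ¥1,158,000 × 13% = ¥150,540

¥173,160 > ¥150,540, so the ordinary income tax governs.

¥173,160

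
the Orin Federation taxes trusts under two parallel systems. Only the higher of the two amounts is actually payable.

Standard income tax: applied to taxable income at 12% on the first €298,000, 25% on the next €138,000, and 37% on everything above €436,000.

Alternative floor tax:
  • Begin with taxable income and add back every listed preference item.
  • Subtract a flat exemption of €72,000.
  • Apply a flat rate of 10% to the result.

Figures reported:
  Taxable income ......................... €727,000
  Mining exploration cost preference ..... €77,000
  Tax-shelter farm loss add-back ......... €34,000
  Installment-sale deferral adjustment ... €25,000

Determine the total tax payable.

Alternative floor tax:
  Adjusted income: €727,000 + €77,000 + €34,000 + €25,000 = €863,000
  Less exemption €72,000 → base €791,000
  €791,000 × 10% = €79,100

Standard income tax:
  €298,000 × 12% = €35,760
  €138,000 × 25% = €34,500
  €291,000 × 37% = €107,670
  → €177,930

€177,930 > €79,100, so the standard income tax governs.

€177,930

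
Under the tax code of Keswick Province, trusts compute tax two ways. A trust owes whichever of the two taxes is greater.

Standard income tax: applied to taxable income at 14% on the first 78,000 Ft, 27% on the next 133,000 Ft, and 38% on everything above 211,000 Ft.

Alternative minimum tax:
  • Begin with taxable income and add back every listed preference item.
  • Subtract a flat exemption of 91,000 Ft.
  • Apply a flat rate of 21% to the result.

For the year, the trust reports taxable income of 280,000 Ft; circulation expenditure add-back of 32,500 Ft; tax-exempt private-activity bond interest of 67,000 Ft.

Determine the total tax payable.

73,050 Ft

Standard income tax:
  78,000 Ft × 14% = 10,920 Ft
  133,000 Ft × 27% = 35,910 Ft
  69,000 Ft × 38% = 26,220 Ft
  → 73,050 Ft

Alternative minimum tax:
  Adjusted income: 280,000 Ft + 32,500 Ft + 67,000 Ft = 379,500 Ft
  Less exemption 91,000 Ft → base 288,500 Ft
  288,500 Ft × 21% = 60,585 Ft

73,050 Ft > 60,585 Ft, so the standard income tax governs.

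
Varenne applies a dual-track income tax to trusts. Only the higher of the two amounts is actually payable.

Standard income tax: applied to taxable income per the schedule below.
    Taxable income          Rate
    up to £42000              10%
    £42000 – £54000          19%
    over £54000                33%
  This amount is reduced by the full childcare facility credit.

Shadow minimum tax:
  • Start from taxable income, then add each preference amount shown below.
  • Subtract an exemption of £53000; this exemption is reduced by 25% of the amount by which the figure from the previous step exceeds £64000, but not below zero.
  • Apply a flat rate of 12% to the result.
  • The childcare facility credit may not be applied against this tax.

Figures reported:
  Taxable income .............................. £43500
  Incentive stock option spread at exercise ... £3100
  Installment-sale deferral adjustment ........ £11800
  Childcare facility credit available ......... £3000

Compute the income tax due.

Standard income tax:
  £42000 × 10% = £4200
  £1500 × 19% = £285
  → £4485
  Less childcare facility credit £3000 → £1485

Shadow minimum tax:
  Adjusted income: £43500 + £3100 + £11800 = £58400
  Exemption: £58400 ≤ £64000, so full £53000 applies
  Base: £58400 − £53000 = £5400
  £5400 × 12% = £648

£1485 > £648, so the standard income tax governs.

£1485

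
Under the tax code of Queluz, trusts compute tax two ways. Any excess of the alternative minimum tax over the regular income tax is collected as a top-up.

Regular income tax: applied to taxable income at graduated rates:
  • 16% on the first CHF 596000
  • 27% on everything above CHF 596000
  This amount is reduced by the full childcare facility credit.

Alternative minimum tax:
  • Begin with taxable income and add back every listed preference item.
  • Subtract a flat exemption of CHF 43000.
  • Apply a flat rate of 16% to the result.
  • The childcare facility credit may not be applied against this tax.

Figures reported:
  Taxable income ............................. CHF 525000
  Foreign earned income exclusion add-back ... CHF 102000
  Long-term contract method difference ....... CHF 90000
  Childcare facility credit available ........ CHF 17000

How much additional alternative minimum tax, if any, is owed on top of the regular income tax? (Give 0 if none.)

Regular income tax:
  CHF 525000 × 16% = CHF 84000
  Less childcare facility credit CHF 17000 → CHF 67000

Alternative minimum tax:
  Adjusted income: CHF 525000 + CHF 102000 + CHF 90000 = CHF 717000
  Less exemption CHF 43000 → base CHF 674000
  CHF 674000 × 16% = CHF 107840

Excess of alternative minimum tax over regular income tax: CHF 107840 − CHF 67000 = CHF 40840.

CHF 40840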